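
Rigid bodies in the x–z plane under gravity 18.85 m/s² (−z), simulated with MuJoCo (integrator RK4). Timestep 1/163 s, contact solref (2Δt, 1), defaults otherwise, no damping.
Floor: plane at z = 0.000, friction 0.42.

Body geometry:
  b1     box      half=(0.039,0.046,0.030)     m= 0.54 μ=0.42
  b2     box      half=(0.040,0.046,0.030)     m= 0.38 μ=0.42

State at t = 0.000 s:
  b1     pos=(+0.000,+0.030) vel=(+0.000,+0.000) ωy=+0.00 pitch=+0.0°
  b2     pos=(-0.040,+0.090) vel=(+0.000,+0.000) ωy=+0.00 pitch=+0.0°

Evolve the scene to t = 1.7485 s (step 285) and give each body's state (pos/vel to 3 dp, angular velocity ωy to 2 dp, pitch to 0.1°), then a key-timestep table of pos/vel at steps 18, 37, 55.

State at t = 1.7485 s:
  b1     pos=(+0.000,+0.030) vel=(+0.000,+0.000) ωy=+0.00 pitch=+0.0°
  b2     pos=(-0.079,+0.040) vel=(+0.000,+0.000) ωy=+0.00 pitch=-90.0°

Key-timestep trajectory:
   step    t(s)  b1.x    b1.z    b1.vx   b1.vz   b2.x    b2.z    b2.vx   b2.vz 
     18  0.1104   +0.000  +0.030  +0.000  +0.000   -0.043  +0.090  -0.064  -0.007
     37  0.2270   +0.000  +0.030  +0.000  +0.000   -0.065  +0.076  -0.340  -0.489
     55  0.3374   +0.000  +0.030  +0.000  +0.000   -0.083  +0.041  +0.170  -0.088


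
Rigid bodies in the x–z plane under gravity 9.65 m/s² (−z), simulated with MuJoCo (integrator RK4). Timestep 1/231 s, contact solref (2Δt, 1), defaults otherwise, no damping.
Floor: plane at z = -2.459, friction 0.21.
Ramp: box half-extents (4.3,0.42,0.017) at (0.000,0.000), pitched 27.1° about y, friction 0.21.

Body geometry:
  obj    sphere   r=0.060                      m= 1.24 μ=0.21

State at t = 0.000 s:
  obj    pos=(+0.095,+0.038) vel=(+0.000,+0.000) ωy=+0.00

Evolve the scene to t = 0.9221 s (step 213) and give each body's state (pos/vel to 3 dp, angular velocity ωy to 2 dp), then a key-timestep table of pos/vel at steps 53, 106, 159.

State at t = 0.9221 s:
  obj    pos=(+1.283,-0.570) vel=(+2.578,-1.319) ωy=+48.24

Key-timestep trajectory:
   step    t(s)  obj.x    obj.z    obj.vx   obj.vz 
     53  0.2294   +0.169  +0.000  +0.642  -0.328
    106  0.4589   +0.389  -0.113  +1.283  -0.656
    159  0.6883   +0.757  -0.301  +1.924  -0.985


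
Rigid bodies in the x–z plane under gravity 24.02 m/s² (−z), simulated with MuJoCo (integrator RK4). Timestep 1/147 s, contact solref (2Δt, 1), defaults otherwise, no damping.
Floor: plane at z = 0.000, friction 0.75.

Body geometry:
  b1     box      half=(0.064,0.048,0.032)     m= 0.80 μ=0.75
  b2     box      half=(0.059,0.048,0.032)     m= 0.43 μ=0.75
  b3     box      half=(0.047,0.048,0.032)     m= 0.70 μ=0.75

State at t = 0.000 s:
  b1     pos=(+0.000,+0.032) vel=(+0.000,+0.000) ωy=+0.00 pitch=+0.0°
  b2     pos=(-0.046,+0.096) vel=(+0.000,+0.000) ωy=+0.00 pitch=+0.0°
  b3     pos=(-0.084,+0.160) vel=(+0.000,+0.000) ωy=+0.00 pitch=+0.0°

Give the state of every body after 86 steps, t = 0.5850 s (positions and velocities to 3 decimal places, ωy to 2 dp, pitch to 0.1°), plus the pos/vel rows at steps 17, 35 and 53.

State at t = 0.5850 s:
  b1     pos=(+0.000,+0.032) vel=(+0.000,+0.000) ωy=+0.00 pitch=+0.0°
  b2     pos=(-0.103,+0.059) vel=(+0.000,+0.000) ωy=+0.00 pitch=-90.0°
  b3     pos=(-0.191,+0.047) vel=(+0.000,+0.000) ωy=+0.00 pitch=-90.0°

Key-timestep trajectory:
   step    t(s)  b1.x    b1.z    b1.vx   b1.vz   b2.x    b2.z    b2.vx   b2.vz   b3.x    b3.z    b3.vx   b3.vz 
     17  0.1156   +0.000  +0.032  +0.001  +0.000   -0.051  +0.098  -0.118  +0.045   -0.100  +0.155  -0.318  -0.121
     35  0.2381   +0.000  +0.032  +0.000  +0.001   -0.091  +0.086  -0.512  -0.713   -0.172  +0.066  -0.704  -1.863
     53  0.3605   +0.000  +0.032  +0.000  +0.000   -0.103  +0.059  +0.005  +0.005   -0.196  +0.050  +0.268  -0.142


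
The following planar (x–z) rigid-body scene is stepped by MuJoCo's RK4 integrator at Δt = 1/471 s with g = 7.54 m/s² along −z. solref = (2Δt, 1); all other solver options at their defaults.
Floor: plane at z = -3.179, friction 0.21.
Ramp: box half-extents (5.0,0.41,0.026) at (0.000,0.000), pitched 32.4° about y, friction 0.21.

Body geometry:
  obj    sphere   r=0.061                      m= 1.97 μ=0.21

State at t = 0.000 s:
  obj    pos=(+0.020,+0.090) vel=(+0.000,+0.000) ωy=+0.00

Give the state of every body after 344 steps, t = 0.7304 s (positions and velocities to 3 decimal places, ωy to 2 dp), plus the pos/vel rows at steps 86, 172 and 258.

State at t = 0.7304 s:
  obj    pos=(+0.670,-0.322) vel=(+1.780,-1.129) ωy=+34.55

Key-timestep trajectory:
   step    t(s)  obj.x    obj.z    obj.vx   obj.vz 
     86  0.1826   +0.061  +0.064  +0.445  -0.282
    172  0.3652   +0.183  -0.013  +0.890  -0.565
    258  0.5478   +0.386  -0.142  +1.335  -0.847


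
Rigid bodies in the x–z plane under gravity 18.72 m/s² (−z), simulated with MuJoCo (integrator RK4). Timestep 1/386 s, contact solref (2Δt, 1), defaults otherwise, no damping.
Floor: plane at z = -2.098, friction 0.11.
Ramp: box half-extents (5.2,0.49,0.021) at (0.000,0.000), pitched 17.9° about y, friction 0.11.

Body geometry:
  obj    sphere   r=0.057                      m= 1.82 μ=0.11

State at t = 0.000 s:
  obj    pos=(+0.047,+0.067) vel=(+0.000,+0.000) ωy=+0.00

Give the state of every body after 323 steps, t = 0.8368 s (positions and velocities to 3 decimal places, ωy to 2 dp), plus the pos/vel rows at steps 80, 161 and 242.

State at t = 0.8368 s:
  obj    pos=(+1.416,-0.376) vel=(+3.273,-1.057) ωy=+60.32

Key-timestep trajectory:
   step    t(s)  obj.x    obj.z    obj.vx   obj.vz 
     80  0.2073   +0.131  +0.040  +0.811  -0.262
    161  0.4171   +0.387  -0.043  +1.631  -0.527
    242  0.6269   +0.816  -0.181  +2.452  -0.792


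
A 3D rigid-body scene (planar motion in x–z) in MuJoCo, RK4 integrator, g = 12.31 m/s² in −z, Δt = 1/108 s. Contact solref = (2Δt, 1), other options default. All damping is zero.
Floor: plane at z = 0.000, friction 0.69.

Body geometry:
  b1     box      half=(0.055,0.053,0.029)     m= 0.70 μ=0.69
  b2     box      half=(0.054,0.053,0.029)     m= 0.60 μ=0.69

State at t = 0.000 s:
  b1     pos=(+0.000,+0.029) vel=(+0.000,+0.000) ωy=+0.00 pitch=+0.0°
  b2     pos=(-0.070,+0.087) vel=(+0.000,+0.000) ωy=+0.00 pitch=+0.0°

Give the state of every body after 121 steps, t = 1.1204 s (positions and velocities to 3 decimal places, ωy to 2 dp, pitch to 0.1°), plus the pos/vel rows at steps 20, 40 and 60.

State at t = 1.1204 s:
  b1     pos=(+0.000,+0.029) vel=(+0.000,+0.000) ωy=+0.00 pitch=+0.0°
  b2     pos=(-0.124,+0.054) vel=(+0.000,+0.000) ωy=+0.00 pitch=-90.0°

Key-timestep trajectory:
   step    t(s)  b1.x    b1.z    b1.vx   b1.vz   b2.x    b2.z    b2.vx   b2.vz 
     20  0.1852   +0.000  +0.029  +0.000  +0.000   -0.103  +0.059  -0.309  +0.046
     40  0.3704   +0.000  +0.029  +0.000  +0.000   -0.137  +0.059  +0.049  -0.012
     60  0.5556   +0.000  +0.029  +0.000  +0.000   -0.122  +0.055  -0.160  -0.075


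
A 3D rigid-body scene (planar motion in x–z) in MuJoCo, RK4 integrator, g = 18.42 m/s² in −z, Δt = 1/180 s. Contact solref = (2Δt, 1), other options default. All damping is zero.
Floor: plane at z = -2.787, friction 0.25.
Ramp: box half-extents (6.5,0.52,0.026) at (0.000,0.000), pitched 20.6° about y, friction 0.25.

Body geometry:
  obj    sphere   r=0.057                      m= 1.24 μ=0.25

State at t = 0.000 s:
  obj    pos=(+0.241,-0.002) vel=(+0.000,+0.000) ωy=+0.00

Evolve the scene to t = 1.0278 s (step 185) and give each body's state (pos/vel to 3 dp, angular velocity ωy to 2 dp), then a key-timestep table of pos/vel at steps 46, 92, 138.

State at t = 1.0278 s:
  obj    pos=(+2.530,-0.862) vel=(+4.454,-1.674) ωy=+83.46

Key-timestep trajectory:
   step    t(s)  obj.x    obj.z    obj.vx   obj.vz 
     46  0.2556   +0.383  -0.055  +1.108  -0.416
     92  0.5111   +0.807  -0.215  +2.215  -0.833
    138  0.7667   +1.515  -0.481  +3.322  -1.249


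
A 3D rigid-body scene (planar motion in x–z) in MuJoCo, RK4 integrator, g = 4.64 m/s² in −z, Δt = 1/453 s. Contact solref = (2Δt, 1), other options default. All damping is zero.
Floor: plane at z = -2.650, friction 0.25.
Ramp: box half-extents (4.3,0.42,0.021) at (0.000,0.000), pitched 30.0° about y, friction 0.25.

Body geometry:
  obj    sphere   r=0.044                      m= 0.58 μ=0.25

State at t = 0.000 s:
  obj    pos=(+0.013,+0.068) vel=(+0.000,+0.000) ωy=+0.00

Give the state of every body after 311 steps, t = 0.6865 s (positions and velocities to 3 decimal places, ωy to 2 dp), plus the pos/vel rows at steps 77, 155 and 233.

State at t = 0.6865 s:
  obj    pos=(+0.351,-0.128) vel=(+0.985,-0.569) ωy=+25.85

Key-timestep trajectory:
   step    t(s)  obj.x    obj.z    obj.vx   obj.vz 
     77  0.1700   +0.034  +0.056  +0.244  -0.141
    155  0.3422   +0.097  +0.019  +0.491  -0.284
    233  0.5143   +0.203  -0.042  +0.738  -0.426


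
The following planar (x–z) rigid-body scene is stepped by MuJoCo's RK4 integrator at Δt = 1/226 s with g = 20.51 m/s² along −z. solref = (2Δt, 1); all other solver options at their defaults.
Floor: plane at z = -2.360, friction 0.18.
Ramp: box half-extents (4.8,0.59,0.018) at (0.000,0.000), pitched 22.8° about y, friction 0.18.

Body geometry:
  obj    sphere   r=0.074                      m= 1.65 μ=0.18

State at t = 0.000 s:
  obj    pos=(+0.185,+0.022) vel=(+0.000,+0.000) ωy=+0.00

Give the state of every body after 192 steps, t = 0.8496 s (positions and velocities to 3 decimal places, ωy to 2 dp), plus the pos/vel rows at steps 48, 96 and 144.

State at t = 0.8496 s:
  obj    pos=(+2.074,-0.772) vel=(+4.447,-1.869) ωy=+65.16

Key-timestep trajectory:
   step    t(s)  obj.x    obj.z    obj.vx   obj.vz 
     48  0.2124   +0.303  -0.028  +1.112  -0.467
     96  0.4248   +0.657  -0.177  +2.223  -0.935
    144  0.6372   +1.248  -0.425  +3.335  -1.402


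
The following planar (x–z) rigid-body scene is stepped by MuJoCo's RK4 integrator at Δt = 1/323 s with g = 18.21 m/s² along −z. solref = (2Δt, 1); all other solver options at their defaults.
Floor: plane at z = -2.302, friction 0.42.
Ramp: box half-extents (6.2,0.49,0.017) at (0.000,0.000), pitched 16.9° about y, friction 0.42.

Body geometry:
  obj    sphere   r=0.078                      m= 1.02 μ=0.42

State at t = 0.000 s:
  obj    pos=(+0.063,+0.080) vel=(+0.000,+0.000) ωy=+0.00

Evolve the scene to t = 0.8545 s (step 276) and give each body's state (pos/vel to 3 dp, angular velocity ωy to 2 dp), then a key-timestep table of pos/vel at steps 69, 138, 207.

State at t = 0.8545 s:
  obj    pos=(+1.384,-0.321) vel=(+3.092,-0.939) ωy=+41.42

Key-timestep trajectory:
   step    t(s)  obj.x    obj.z    obj.vx   obj.vz 
     69  0.2136   +0.146  +0.055  +0.773  -0.235
    138  0.4272   +0.393  -0.020  +1.546  -0.470
    207  0.6409   +0.806  -0.146  +2.319  -0.704


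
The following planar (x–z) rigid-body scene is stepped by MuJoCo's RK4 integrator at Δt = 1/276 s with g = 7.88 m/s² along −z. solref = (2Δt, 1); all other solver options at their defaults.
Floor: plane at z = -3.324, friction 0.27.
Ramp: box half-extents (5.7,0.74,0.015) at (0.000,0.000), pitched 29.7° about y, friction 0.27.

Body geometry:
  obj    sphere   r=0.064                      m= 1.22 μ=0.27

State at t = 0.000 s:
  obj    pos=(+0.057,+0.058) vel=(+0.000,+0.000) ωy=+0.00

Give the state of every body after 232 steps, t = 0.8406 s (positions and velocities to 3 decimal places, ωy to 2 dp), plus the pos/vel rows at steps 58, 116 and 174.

State at t = 0.8406 s:
  obj    pos=(+0.913,-0.430) vel=(+2.036,-1.161) ωy=+36.62

Key-timestep trajectory:
   step    t(s)  obj.x    obj.z    obj.vx   obj.vz 
     58  0.2101   +0.111  +0.028  +0.509  -0.290
    116  0.4203   +0.271  -0.064  +1.018  -0.581
    174  0.6304   +0.539  -0.216  +1.527  -0.871


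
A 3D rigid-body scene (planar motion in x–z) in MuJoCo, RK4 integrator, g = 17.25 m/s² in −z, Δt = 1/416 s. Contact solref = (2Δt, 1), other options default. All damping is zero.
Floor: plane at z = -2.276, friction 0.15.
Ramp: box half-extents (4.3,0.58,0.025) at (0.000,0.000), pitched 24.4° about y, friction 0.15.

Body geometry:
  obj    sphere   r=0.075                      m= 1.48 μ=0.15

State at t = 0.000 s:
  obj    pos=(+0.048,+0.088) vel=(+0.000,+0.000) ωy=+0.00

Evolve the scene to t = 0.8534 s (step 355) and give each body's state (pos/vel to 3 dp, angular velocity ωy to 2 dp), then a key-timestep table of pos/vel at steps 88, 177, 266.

State at t = 0.8534 s:
  obj    pos=(+1.736,-0.678) vel=(+3.956,-1.794) ωy=+57.91

Key-timestep trajectory:
   step    t(s)  obj.x    obj.z    obj.vx   obj.vz 
     88  0.2115   +0.152  +0.041  +0.981  -0.445
    177  0.4255   +0.468  -0.102  +1.973  -0.895
    266  0.6394   +0.996  -0.342  +2.964  -1.345


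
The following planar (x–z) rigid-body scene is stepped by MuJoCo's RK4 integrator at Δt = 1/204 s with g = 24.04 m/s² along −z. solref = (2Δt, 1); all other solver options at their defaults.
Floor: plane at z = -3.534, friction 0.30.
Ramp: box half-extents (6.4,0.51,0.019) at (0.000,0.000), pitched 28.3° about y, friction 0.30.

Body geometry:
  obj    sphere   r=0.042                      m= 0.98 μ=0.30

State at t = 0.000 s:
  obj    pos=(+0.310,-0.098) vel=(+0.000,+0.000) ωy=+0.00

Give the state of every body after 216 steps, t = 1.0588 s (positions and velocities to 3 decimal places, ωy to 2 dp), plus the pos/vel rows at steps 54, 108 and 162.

State at t = 1.0588 s:
  obj    pos=(+4.328,-2.261) vel=(+7.589,-4.086) ωy=+205.20

Key-timestep trajectory:
   step    t(s)  obj.x    obj.z    obj.vx   obj.vz 
     54  0.2647   +0.561  -0.233  +1.898  -1.022
    108  0.5294   +1.315  -0.639  +3.795  -2.043
    162  0.7941   +2.570  -1.315  +5.692  -3.065


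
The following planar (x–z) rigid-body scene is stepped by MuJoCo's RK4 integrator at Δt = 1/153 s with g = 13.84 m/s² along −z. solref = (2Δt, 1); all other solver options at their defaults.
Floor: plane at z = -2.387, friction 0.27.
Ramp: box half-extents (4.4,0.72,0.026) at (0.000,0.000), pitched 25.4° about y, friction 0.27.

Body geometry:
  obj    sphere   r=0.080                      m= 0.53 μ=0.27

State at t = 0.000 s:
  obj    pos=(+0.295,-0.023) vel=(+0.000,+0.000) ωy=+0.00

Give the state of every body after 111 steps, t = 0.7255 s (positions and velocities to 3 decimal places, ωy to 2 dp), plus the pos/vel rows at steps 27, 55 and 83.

State at t = 0.7255 s:
  obj    pos=(+1.303,-0.502) vel=(+2.779,-1.320) ωy=+38.44

Key-timestep trajectory:
   step    t(s)  obj.x    obj.z    obj.vx   obj.vz 
     27  0.1765   +0.355  -0.051  +0.676  -0.321
     55  0.3595   +0.543  -0.140  +1.377  -0.654
     83  0.5425   +0.859  -0.290  +2.078  -0.987


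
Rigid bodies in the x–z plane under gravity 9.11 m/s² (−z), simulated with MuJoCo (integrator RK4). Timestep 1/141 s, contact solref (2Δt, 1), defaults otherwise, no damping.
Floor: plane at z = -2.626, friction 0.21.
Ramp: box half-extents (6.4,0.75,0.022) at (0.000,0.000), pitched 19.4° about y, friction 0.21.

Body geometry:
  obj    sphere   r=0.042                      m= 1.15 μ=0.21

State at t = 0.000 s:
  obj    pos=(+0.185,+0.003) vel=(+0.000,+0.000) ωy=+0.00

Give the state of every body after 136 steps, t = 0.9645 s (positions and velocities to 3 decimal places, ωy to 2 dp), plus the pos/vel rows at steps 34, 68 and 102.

State at t = 0.9645 s:
  obj    pos=(+1.133,-0.331) vel=(+1.966,-0.692) ωy=+49.62

Key-timestep trajectory:
   step    t(s)  obj.x    obj.z    obj.vx   obj.vz 
     34  0.2411   +0.244  -0.018  +0.492  -0.173
     68  0.4823   +0.422  -0.081  +0.983  -0.346
    102  0.7234   +0.718  -0.185  +1.475  -0.519


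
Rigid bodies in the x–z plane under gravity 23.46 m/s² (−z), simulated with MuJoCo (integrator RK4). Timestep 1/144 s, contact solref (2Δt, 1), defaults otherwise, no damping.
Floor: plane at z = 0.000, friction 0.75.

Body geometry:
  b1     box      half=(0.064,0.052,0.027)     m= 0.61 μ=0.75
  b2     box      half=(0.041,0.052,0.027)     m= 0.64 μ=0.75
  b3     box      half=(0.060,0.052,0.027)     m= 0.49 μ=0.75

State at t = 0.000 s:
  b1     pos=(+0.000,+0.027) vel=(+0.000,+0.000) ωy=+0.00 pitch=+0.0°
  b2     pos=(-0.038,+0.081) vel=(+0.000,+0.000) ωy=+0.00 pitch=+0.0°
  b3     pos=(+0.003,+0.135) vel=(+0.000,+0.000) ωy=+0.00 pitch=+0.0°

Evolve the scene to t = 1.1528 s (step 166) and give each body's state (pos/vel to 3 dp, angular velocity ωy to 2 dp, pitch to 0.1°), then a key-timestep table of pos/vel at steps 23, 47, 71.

State at t = 1.1528 s:
  b1     pos=(+0.000,+0.027) vel=(+0.000,+0.000) ωy=+0.00 pitch=+0.0°
  b2     pos=(-0.038,+0.081) vel=(+0.000,+0.000) ωy=+0.00 pitch=-0.1°
  b3     pos=(+0.145,+0.027) vel=(+0.000,+0.000) ωy=+0.00 pitch=+180.0°

Key-timestep trajectory:
   step    t(s)  b1.x    b1.z    b1.vx   b1.vz   b2.x    b2.z    b2.vx   b2.vz   b3.x    b3.z    b3.vx   b3.vz 
     23  0.1597   +0.000  +0.027  +0.000  +0.000   -0.038  +0.081  +0.000  +0.000   +0.005  +0.134  +0.028  -0.002
     47  0.3264   +0.000  +0.027  +0.000  +0.001   -0.038  +0.081  -0.002  +0.001   +0.027  +0.120  +0.309  -0.484
     71  0.4931   +0.000  +0.027  +0.000  +0.000   -0.038  +0.081  -0.001  +0.000   +0.118  +0.081  +0.695  -1.063


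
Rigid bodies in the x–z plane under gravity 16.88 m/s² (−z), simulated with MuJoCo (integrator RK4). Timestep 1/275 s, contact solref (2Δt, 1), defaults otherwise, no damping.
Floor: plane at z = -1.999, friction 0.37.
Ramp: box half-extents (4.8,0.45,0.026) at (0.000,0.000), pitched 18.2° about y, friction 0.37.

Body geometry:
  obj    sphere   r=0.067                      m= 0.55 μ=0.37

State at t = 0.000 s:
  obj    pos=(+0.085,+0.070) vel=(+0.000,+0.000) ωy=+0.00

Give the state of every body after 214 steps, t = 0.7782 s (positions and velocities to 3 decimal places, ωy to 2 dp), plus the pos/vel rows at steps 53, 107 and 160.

State at t = 0.7782 s:
  obj    pos=(+1.168,-0.286) vel=(+2.784,-0.915) ωy=+43.73

Key-timestep trajectory:
   step    t(s)  obj.x    obj.z    obj.vx   obj.vz 
     53  0.1927   +0.151  +0.048  +0.690  -0.227
    107  0.3891   +0.356  -0.019  +1.392  -0.458
    160  0.5818   +0.691  -0.129  +2.082  -0.684


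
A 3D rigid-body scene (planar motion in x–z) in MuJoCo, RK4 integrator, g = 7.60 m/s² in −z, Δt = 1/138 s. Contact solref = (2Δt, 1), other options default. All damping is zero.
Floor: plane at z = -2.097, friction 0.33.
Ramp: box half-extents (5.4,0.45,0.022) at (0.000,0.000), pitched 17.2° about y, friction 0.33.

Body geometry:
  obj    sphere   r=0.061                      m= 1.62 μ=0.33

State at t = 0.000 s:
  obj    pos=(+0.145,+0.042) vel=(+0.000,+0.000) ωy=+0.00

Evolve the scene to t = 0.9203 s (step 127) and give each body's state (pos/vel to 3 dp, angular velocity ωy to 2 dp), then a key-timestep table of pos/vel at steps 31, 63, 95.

State at t = 0.9203 s:
  obj    pos=(+0.794,-0.159) vel=(+1.411,-0.437) ωy=+24.21

Key-timestep trajectory:
   step    t(s)  obj.x    obj.z    obj.vx   obj.vz 
     31  0.2246   +0.184  +0.030  +0.345  -0.107
     63  0.4565   +0.305  -0.007  +0.700  -0.217
     95  0.6884   +0.508  -0.071  +1.056  -0.327


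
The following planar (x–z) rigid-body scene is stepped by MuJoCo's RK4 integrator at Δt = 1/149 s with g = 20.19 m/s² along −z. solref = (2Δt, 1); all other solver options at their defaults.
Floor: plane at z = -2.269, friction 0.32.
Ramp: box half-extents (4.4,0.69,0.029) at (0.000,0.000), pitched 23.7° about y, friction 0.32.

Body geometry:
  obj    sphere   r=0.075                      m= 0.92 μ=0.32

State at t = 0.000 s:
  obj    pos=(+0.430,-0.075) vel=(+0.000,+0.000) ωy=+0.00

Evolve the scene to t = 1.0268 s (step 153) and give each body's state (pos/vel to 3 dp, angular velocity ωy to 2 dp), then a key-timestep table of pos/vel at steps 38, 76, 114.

State at t = 1.0268 s:
  obj    pos=(+3.228,-1.304) vel=(+5.450,-2.392) ωy=+79.35

Key-timestep trajectory:
   step    t(s)  obj.x    obj.z    obj.vx   obj.vz 
     38  0.2550   +0.603  -0.151  +1.354  -0.594
     76  0.5101   +1.121  -0.378  +2.707  -1.189
    114  0.7651   +1.984  -0.757  +4.061  -1.783


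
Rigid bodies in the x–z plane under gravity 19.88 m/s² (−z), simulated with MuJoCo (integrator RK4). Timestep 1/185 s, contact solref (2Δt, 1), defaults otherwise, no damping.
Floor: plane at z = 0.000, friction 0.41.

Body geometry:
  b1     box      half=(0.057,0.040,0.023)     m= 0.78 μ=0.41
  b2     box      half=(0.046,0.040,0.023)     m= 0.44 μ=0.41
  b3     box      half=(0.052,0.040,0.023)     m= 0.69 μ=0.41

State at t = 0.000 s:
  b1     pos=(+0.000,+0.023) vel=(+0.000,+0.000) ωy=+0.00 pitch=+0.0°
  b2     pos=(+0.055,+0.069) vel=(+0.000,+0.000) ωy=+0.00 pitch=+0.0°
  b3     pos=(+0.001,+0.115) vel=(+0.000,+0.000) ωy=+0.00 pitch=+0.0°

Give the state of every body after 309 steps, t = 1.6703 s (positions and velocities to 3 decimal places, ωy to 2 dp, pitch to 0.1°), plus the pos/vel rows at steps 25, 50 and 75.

State at t = 1.6703 s:
  b1     pos=(+0.000,+0.023) vel=(+0.000,+0.000) ωy=+0.00 pitch=+0.0°
  b2     pos=(+0.055,+0.069) vel=(+0.000,+0.000) ωy=+0.00 pitch=+0.0°
  b3     pos=(-0.126,+0.023) vel=(+0.000,+0.000) ωy=+0.00 pitch=+180.0°

Key-timestep trajectory:
   step    t(s)  b1.x    b1.z    b1.vx   b1.vz   b2.x    b2.z    b2.vx   b2.vz   b3.x    b3.z    b3.vx   b3.vz 
     25  0.1351   +0.000  +0.023  +0.000  +0.000   +0.055  +0.069  +0.000  +0.000   -0.019  +0.099  -0.215  +0.156
     50  0.2703   +0.000  +0.023  +0.000  +0.000   +0.055  +0.069  +0.000  +0.000   -0.046  +0.100  -0.290  -0.126
     75  0.4054   +0.000  +0.023  +0.000  +0.000   +0.055  +0.069  +0.000  +0.000   -0.105  +0.068  -0.558  -0.952


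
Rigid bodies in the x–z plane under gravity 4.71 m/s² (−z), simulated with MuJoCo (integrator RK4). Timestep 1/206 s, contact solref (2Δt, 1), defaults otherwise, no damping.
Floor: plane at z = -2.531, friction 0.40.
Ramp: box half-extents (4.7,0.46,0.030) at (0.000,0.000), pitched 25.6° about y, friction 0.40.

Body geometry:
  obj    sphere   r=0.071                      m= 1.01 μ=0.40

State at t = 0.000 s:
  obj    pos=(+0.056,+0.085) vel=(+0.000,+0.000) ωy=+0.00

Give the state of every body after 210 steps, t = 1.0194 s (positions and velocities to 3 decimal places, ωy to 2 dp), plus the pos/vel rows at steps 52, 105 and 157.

State at t = 1.0194 s:
  obj    pos=(+0.737,-0.241) vel=(+1.336,-0.640) ωy=+20.87

Key-timestep trajectory:
   step    t(s)  obj.x    obj.z    obj.vx   obj.vz 
     52  0.2524   +0.098  +0.065  +0.331  -0.159
    105  0.5097   +0.226  +0.004  +0.668  -0.320
    157  0.7621   +0.437  -0.097  +0.999  -0.479


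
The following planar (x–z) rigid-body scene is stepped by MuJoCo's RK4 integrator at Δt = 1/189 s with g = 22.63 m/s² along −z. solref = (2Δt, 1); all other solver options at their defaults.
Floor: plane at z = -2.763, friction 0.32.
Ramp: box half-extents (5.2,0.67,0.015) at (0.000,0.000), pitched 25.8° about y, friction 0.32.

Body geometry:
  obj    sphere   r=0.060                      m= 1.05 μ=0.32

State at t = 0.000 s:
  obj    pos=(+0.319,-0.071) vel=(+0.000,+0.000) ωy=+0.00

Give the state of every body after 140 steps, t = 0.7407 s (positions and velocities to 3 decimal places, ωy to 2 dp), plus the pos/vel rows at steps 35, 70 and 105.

State at t = 0.7407 s:
  obj    pos=(+2.057,-0.911) vel=(+4.692,-2.268) ωy=+86.84

Key-timestep trajectory:
   step    t(s)  obj.x    obj.z    obj.vx   obj.vz 
     35  0.1852   +0.428  -0.123  +1.173  -0.567
     70  0.3704   +0.754  -0.281  +2.346  -1.134
    105  0.5556   +1.297  -0.544  +3.519  -1.701


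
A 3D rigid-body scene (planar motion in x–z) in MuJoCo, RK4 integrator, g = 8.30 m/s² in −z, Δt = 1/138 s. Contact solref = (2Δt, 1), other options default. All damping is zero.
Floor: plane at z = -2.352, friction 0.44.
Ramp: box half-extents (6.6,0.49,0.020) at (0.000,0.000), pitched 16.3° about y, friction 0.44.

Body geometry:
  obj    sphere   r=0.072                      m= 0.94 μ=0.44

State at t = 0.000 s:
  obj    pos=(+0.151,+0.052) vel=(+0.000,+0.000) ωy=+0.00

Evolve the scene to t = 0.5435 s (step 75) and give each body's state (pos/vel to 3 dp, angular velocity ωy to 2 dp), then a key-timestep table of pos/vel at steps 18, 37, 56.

State at t = 0.5435 s:
  obj    pos=(+0.387,-0.017) vel=(+0.868,-0.254) ωy=+12.55

Key-timestep trajectory:
   step    t(s)  obj.x    obj.z    obj.vx   obj.vz 
     18  0.1304   +0.165  +0.048  +0.208  -0.061
     37  0.2681   +0.208  +0.035  +0.428  -0.125
     56  0.4058   +0.283  +0.013  +0.648  -0.190


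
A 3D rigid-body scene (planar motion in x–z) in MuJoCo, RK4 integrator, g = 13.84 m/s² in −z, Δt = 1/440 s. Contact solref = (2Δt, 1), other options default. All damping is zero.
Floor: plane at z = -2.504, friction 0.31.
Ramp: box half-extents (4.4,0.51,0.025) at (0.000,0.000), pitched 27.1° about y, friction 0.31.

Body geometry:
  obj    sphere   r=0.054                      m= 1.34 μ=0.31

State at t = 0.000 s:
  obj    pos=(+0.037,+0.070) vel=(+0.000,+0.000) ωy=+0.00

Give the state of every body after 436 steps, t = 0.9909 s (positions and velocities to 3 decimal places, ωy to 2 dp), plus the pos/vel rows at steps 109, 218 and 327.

State at t = 0.9909 s:
  obj    pos=(+2.005,-0.937) vel=(+3.973,-2.033) ωy=+82.63

Key-timestep trajectory:
   step    t(s)  obj.x    obj.z    obj.vx   obj.vz 
    109  0.2477   +0.160  +0.007  +0.993  -0.508
    218  0.4955   +0.529  -0.182  +1.986  -1.016
    327  0.7432   +1.144  -0.497  +2.979  -1.525


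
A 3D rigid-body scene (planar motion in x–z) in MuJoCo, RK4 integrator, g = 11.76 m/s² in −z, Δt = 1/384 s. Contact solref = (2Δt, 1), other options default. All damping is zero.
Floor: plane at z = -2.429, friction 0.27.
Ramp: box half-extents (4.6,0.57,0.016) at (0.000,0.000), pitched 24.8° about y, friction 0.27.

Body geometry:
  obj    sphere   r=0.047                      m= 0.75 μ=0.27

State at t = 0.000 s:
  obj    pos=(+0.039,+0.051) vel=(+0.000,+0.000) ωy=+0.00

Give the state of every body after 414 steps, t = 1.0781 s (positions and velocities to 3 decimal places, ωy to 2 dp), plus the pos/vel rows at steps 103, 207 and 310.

State at t = 1.0781 s:
  obj    pos=(+1.898,-0.808) vel=(+3.448,-1.593) ωy=+80.82

Key-timestep trajectory:
   step    t(s)  obj.x    obj.z    obj.vx   obj.vz 
    103  0.2682   +0.154  -0.002  +0.858  -0.396
    207  0.5391   +0.504  -0.163  +1.724  -0.797
    310  0.8073   +1.081  -0.430  +2.582  -1.193


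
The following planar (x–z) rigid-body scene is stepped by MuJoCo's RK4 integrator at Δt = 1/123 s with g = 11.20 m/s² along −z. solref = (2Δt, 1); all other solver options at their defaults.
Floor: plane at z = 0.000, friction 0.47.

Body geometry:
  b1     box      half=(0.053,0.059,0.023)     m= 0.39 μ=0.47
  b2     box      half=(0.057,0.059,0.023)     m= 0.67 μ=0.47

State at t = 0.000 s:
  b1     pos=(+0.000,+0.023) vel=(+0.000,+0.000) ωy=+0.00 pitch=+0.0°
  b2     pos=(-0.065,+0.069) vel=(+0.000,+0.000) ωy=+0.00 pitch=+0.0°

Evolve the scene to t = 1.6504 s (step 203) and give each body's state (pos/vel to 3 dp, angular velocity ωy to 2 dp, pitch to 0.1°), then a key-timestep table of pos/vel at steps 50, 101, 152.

State at t = 1.6504 s:
  b1     pos=(+0.002,+0.023) vel=(+0.001,+0.000) ωy=+0.00 pitch=+0.0°
  b2     pos=(-0.077,+0.054) vel=(+0.000,-0.001) ωy=+0.02 pitch=-40.2°

Key-timestep trajectory:
   step    t(s)  b1.x    b1.z    b1.vx   b1.vz   b2.x    b2.z    b2.vx   b2.vz 
     50  0.4065   +0.001  +0.023  +0.001  +0.000   -0.077  +0.055  +0.000  -0.001
    101  0.8211   +0.001  +0.023  +0.001  +0.000   -0.077  +0.055  +0.000  -0.001
    152  1.2358   +0.001  +0.023  +0.001  +0.000   -0.077  +0.055  +0.000  -0.001


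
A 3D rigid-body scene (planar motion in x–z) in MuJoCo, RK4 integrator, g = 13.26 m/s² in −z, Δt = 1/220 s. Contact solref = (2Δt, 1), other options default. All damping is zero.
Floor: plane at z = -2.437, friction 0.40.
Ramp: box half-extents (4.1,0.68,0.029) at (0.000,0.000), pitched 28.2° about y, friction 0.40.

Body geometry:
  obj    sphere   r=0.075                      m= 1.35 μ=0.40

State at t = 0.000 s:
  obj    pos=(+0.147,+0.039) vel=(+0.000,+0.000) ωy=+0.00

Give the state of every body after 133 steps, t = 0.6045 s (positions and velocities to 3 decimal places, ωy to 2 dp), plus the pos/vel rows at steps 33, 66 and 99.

State at t = 0.6045 s:
  obj    pos=(+0.868,-0.347) vel=(+2.385,-1.279) ωy=+36.07

Key-timestep trajectory:
   step    t(s)  obj.x    obj.z    obj.vx   obj.vz 
     33  0.1500   +0.191  +0.015  +0.592  -0.317
     66  0.3000   +0.325  -0.056  +1.184  -0.635
     99  0.4500   +0.547  -0.175  +1.775  -0.952


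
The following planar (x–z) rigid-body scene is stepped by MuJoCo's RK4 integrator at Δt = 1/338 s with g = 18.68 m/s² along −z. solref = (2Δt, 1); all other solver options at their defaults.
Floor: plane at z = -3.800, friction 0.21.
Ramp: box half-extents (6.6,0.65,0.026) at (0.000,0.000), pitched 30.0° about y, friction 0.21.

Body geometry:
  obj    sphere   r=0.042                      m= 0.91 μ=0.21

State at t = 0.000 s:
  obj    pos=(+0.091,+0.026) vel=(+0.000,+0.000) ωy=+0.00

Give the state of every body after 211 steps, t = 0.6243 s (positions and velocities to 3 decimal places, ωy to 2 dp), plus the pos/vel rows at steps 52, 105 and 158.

State at t = 0.6243 s:
  obj    pos=(+1.217,-0.624) vel=(+3.607,-2.083) ωy=+99.13

Key-timestep trajectory:
   step    t(s)  obj.x    obj.z    obj.vx   obj.vz 
     52  0.1538   +0.159  -0.014  +0.889  -0.513
    105  0.3107   +0.370  -0.135  +1.795  -1.036
    158  0.4675   +0.722  -0.339  +2.701  -1.559


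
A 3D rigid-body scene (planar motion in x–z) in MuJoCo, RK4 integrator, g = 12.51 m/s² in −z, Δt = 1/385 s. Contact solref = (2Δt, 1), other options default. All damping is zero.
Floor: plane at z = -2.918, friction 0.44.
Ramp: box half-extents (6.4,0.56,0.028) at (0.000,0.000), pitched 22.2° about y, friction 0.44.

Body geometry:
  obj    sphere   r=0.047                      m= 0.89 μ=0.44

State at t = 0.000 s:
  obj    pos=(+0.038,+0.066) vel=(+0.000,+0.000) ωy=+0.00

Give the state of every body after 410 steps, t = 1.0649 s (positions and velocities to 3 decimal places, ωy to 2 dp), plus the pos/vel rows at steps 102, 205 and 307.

State at t = 1.0649 s:
  obj    pos=(+1.811,-0.658) vel=(+3.329,-1.359) ωy=+76.49

Key-timestep trajectory:
   step    t(s)  obj.x    obj.z    obj.vx   obj.vz 
    102  0.2649   +0.148  +0.021  +0.828  -0.338
    205  0.5325   +0.481  -0.115  +1.665  -0.679
    307  0.7974   +1.032  -0.340  +2.493  -1.017


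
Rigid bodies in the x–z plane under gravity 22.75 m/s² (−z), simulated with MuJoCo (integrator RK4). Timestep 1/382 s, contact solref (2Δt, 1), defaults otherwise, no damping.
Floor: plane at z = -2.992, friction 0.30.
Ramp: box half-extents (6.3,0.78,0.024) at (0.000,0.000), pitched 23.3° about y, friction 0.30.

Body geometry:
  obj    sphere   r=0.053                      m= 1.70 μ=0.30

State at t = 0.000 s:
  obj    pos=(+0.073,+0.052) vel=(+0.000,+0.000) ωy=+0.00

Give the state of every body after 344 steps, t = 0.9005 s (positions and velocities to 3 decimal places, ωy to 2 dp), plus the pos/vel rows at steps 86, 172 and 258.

State at t = 0.9005 s:
  obj    pos=(+2.467,-0.979) vel=(+5.316,-2.290) ωy=+109.20

Key-timestep trajectory:
   step    t(s)  obj.x    obj.z    obj.vx   obj.vz 
     86  0.2251   +0.223  -0.012  +1.329  -0.572
    172  0.4503   +0.672  -0.205  +2.658  -1.145
    258  0.6754   +1.420  -0.528  +3.987  -1.717


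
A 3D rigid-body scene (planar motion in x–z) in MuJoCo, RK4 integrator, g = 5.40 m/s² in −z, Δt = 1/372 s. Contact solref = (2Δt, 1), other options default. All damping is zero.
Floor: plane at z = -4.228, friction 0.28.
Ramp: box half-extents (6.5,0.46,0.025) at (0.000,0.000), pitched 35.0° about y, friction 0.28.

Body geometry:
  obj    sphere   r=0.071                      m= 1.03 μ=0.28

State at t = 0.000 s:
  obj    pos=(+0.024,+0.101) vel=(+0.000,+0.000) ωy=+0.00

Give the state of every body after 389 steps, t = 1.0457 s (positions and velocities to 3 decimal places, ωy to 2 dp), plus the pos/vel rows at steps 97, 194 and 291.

State at t = 1.0457 s:
  obj    pos=(+1.015,-0.593) vel=(+1.895,-1.327) ωy=+32.58

Key-timestep trajectory:
   step    t(s)  obj.x    obj.z    obj.vx   obj.vz 
     97  0.2608   +0.085  +0.057  +0.473  -0.331
    194  0.5215   +0.270  -0.072  +0.945  -0.662
    291  0.7823   +0.578  -0.288  +1.418  -0.993


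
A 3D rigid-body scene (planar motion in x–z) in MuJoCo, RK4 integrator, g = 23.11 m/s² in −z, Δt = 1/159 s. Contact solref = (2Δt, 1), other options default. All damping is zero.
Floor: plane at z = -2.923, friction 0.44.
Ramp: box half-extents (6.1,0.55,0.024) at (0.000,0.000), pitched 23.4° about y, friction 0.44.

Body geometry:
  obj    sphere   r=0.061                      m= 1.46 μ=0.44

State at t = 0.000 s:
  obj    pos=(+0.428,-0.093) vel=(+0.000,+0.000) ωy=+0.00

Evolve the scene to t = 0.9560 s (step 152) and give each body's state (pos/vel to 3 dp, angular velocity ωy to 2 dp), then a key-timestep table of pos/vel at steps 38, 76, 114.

State at t = 0.9560 s:
  obj    pos=(+3.177,-1.282) vel=(+5.751,-2.489) ωy=+102.73

Key-timestep trajectory:
   step    t(s)  obj.x    obj.z    obj.vx   obj.vz 
     38  0.2390   +0.600  -0.167  +1.438  -0.622
     76  0.4780   +1.116  -0.390  +2.876  -1.244
    114  0.7170   +1.975  -0.762  +4.313  -1.867


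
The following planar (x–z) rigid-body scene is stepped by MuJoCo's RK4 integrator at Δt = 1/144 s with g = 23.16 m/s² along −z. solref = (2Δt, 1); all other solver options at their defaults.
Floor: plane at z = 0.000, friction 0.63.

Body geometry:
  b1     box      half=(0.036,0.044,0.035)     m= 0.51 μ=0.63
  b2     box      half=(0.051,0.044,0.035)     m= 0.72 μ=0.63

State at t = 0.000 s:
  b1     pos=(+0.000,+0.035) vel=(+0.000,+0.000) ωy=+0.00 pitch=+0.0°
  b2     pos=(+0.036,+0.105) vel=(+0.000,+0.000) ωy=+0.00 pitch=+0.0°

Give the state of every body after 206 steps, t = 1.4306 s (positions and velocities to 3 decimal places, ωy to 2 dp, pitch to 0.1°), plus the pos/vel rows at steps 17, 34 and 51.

State at t = 1.4306 s:
  b1     pos=(+0.000,+0.035) vel=(+0.000,+0.000) ωy=+0.00 pitch=+0.0°
  b2     pos=(+0.081,+0.051) vel=(+0.000,+0.000) ωy=+0.00 pitch=+90.0°

Key-timestep trajectory:
   step    t(s)  b1.x    b1.z    b1.vx   b1.vz   b2.x    b2.z    b2.vx   b2.vz 
     17  0.1181   +0.000  +0.035  +0.000  +0.000   +0.037  +0.105  +0.020  +0.000
     34  0.2361   +0.000  +0.035  -0.001  +0.000   +0.045  +0.104  +0.158  -0.040
     51  0.3542   +0.000  +0.035  +0.000  +0.000   +0.082  +0.047  +0.190  -0.512


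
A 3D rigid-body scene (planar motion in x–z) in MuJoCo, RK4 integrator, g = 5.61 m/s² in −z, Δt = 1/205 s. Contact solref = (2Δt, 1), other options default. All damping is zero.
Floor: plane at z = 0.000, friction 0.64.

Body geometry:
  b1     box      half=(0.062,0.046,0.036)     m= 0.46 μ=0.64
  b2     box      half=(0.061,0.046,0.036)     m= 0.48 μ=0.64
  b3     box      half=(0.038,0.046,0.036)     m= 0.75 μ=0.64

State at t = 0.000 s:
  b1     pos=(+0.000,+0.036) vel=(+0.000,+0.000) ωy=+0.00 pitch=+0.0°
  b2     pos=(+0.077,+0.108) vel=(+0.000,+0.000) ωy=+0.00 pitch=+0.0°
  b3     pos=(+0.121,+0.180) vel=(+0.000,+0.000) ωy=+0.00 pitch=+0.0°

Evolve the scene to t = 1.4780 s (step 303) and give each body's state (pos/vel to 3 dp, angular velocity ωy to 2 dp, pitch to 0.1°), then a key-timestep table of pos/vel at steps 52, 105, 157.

State at t = 1.4780 s:
  b1     pos=(+0.000,+0.036) vel=(+0.000,+0.000) ωy=+0.00 pitch=+0.0°
  b2     pos=(+0.136,+0.061) vel=(+0.000,+0.000) ωy=+0.00 pitch=+90.0°
  b3     pos=(+0.308,+0.036) vel=(+0.000,+0.000) ωy=+0.00 pitch=+180.0°

Key-timestep trajectory:
   step    t(s)  b1.x    b1.z    b1.vx   b1.vz   b2.x    b2.z    b2.vx   b2.vz   b3.x    b3.z    b3.vx   b3.vz 
     52  0.2537   +0.000  +0.036  +0.000  +0.000   +0.100  +0.083  +0.155  -0.363   +0.185  +0.103  +0.384  -0.839
    105  0.5122   +0.000  +0.036  +0.000  +0.000   +0.151  +0.067  +0.040  +0.013   +0.264  +0.052  +0.127  +0.015
    157  0.7659   +0.000  +0.036  +0.000  +0.000   +0.132  +0.063  -0.007  +0.004   +0.306  +0.037  +0.274  -0.258


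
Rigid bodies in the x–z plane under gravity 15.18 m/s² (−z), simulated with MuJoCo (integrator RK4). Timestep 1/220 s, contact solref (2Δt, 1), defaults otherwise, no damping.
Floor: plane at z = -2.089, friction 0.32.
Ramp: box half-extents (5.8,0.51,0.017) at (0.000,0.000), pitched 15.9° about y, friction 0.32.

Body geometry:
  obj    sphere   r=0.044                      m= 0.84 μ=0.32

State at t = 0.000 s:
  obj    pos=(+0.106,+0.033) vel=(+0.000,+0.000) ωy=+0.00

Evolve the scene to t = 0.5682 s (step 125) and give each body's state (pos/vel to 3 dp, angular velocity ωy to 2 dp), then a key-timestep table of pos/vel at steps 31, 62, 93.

State at t = 0.5682 s:
  obj    pos=(+0.567,-0.098) vel=(+1.623,-0.462) ωy=+38.35

Key-timestep trajectory:
   step    t(s)  obj.x    obj.z    obj.vx   obj.vz 
     31  0.1409   +0.134  +0.025  +0.403  -0.115
     62  0.2818   +0.220  +0.001  +0.805  -0.229
     93  0.4227   +0.361  -0.040  +1.208  -0.344


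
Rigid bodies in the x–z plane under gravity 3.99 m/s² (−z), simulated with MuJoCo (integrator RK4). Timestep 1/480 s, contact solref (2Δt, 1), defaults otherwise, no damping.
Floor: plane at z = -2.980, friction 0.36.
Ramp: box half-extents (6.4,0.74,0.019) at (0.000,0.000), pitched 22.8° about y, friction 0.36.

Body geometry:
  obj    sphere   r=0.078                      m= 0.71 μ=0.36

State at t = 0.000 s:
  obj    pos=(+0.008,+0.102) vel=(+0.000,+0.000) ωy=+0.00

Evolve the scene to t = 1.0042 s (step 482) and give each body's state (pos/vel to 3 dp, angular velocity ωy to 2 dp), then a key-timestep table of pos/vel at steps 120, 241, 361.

State at t = 1.0042 s:
  obj    pos=(+0.521,-0.114) vel=(+1.022,-0.430) ωy=+14.22

Key-timestep trajectory:
   step    t(s)  obj.x    obj.z    obj.vx   obj.vz 
    120  0.2500   +0.040  +0.088  +0.255  -0.107
    241  0.5021   +0.136  +0.048  +0.511  -0.215
    361  0.7521   +0.296  -0.019  +0.766  -0.322


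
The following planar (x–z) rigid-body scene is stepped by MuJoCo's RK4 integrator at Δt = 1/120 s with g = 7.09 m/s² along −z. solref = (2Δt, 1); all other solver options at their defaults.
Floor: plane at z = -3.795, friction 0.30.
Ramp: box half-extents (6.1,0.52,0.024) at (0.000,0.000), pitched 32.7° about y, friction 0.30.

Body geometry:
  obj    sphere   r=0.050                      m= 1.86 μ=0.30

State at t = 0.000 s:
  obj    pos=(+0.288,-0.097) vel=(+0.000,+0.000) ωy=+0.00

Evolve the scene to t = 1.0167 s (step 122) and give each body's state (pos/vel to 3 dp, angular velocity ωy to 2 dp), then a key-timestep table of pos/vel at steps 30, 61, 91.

State at t = 1.0167 s:
  obj    pos=(+1.478,-0.861) vel=(+2.341,-1.503) ωy=+55.61

Key-timestep trajectory:
   step    t(s)  obj.x    obj.z    obj.vx   obj.vz 
     30  0.2500   +0.360  -0.143  +0.576  -0.370
     61  0.5083   +0.586  -0.288  +1.171  -0.752
     91  0.7583   +0.950  -0.522  +1.746  -1.121


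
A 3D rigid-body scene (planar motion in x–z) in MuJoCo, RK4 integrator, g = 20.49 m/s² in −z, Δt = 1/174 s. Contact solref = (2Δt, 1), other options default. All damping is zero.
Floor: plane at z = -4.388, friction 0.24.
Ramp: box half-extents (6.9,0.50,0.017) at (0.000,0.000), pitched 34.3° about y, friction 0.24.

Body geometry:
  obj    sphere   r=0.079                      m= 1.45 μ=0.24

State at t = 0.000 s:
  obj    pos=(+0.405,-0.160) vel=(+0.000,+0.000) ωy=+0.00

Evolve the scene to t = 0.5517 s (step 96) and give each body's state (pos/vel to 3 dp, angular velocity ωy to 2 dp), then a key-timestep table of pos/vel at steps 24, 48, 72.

State at t = 0.5517 s:
  obj    pos=(+1.442,-0.868) vel=(+3.760,-2.565) ωy=+57.57

Key-timestep trajectory:
   step    t(s)  obj.x    obj.z    obj.vx   obj.vz 
     24  0.1379   +0.470  -0.204  +0.941  -0.642
     48  0.2759   +0.664  -0.337  +1.880  -1.283
     72  0.4138   +0.989  -0.558  +2.820  -1.924
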